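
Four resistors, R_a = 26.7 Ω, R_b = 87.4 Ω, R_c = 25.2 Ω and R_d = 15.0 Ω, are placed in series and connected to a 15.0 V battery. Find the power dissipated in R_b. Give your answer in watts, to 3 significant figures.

Series elements share the same current, so find I first, then use P = I²R.
R_total = 26.7 + 87.4 + 25.2 + 15.0 = 154.3 Ω
I = V / R_total = 15.0 / 154.3 = 0.09721 A
P_R_b = I² × R_b = (0.09721)² × 87.4 = 0.8260 W

0.826 W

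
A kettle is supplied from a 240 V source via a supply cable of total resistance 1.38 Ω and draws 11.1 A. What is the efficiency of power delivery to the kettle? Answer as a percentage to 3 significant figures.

93.6 %

The supply cable carries the full 11.1 A.
P_line = I² R_line = (11.10)² × 1.38 = 170.0 W
P_source = V I = 240 × 11.10 = 2664 W; P_load = 2494 W
η = P_load / P_source = 2494 / 2664 = 0.9362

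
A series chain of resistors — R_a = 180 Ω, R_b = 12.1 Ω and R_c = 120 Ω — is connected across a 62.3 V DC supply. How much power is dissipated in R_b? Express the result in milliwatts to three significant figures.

Every series element carries the same I. Get I from the total resistance, then P = I² × R_b.
R_total = 180 + 12.1 + 120 = 312.1 Ω
I = V / R_total = 62.3 / 312.1 = 0.1996 A
P_R_b = I² × R_b = (0.1996)² × 12.1 = 0.4821 W

482 mW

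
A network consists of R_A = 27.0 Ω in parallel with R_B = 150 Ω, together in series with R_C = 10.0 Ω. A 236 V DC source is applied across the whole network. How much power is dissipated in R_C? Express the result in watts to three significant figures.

515 W

Collapse the R_A‖R_B pair into one equivalent R_p; then R_p and R_C form a series string.
R_p = (27.0×150)/(27.0+150) = 22.88 Ω
R_total = R_p + 10.0 = 22.88 + 10.0 = 32.88 Ω
I = V / R_total = 236 / 32.88 = 7.177 A
All the supply current flows through R_C; use P = I²R_C.
P_R_C = (7.177)² × 10.0 = 515.1 W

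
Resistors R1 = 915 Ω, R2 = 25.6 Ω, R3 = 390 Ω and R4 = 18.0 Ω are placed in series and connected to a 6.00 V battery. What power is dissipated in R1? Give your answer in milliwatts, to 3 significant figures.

18.1 mW

Every series element carries the same I. Get I from the total resistance, then P = I² × R1.
R_total = 915 + 25.6 + 390 + 18.0 = 1349 Ω
I = V / R_total = 6.00 / 1349 = 0.004449 A
P_R1 = I² × R1 = (0.004449)² × 915 = 0.01811 W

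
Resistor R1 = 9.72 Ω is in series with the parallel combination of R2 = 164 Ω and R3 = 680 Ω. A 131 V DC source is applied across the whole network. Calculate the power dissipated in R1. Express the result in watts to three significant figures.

Reduce the parallel pair to R_p first; the network is then a simple series string.
R_p = (164×680)/(164+680) = 132.1 Ω
R_total = 9.72 + 132.1 = 141.9 Ω
I = V / R_total = 131 / 141.9 = 0.9235 A
All the current flows through R1; use P = I²R.
P_R1 = (0.9235)² × 9.72 = 8.290 W

8.29 W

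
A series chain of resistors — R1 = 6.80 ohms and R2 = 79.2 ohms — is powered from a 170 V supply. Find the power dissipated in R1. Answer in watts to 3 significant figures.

Series elements share the same current, so find I first, then use P = I²R.
R_total = 6.80 + 79.2 = 86.00 Ω
I = V / R_total = 170 / 86.00 = 1.977 A
P_R1 = I² × R1 = (1.977)² × 6.80 = 26.57 W

26.6 W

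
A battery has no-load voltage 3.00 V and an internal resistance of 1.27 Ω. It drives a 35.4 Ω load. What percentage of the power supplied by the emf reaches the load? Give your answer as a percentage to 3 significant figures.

The source delivers εI, of which I²R reaches the load and I²r is lost; since I is common, η = R/(R+r).
η = R / (R + r) = 35.4 / (35.4 + 1.27) = 0.9654

96.5 %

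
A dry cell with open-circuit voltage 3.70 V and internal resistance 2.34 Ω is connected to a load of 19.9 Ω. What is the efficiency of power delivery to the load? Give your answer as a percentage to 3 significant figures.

89.5 %

The source delivers εI, of which I²R reaches the load and I²r is lost; since I is common, η = R/(R+r).
η = R / (R + r) = 19.9 / (19.9 + 2.34) = 0.8948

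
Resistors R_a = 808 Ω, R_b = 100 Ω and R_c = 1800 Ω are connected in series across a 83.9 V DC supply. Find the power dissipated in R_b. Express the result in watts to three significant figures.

0.0960 W

Series elements share the same current, so find I first, then use P = I²R.
R_total = 808 + 100 + 1800 = 2708 Ω
I = V / R_total = 83.9 / 2708 = 0.03098 A
P_R_b = I² × R_b = (0.03098)² × 100 = 0.09599 W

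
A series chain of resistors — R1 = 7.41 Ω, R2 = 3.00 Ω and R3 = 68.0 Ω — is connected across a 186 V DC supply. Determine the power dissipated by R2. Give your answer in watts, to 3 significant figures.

16.9 W

Every series element carries the same I. Get I from the total resistance, then P = I² × R2.
R_total = 7.41 + 3.00 + 68.0 = 78.41 Ω
I = V / R_total = 186 / 78.41 = 2.372 A
P_R2 = I² × R2 = (2.372)² × 3.00 = 16.88 W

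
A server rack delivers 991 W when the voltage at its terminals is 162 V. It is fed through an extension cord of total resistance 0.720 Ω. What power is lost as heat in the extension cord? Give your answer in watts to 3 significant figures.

Line loss is just I²R for the cable — we know both I and R_line directly.
I = P / V = 991 / 162 = 6.117 A through the extension cord.
P_line = I² R_line = (6.117)² × 0.720 = 26.94 W

26.9 W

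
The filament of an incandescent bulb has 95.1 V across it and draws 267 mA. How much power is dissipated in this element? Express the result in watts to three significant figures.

25.4 W

With V and I both given, power follows immediately from P = V I.
P = 95.1 V × 0.2670 A = 25.39 W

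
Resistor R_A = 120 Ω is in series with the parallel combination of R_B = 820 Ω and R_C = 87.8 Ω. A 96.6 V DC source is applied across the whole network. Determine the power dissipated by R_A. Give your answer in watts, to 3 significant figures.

28.2 W

Collapse R_B‖R_C to a single equivalent, reducing the network to two series elements.
R_p = (820×87.8)/(820+87.8) = 79.31 Ω
R_total = 120 + 79.31 = 199.3 Ω
I = V / R_total = 96.6 / 199.3 = 0.4847 A
The full supply current passes through R_A: P = I²R.
P_R_A = (0.4847)² × 120 = 28.19 W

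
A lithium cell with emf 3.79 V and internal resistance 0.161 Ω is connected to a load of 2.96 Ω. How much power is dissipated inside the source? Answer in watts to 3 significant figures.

The source's internal resistance is just another series element carrying I; its dissipation is I²r.
I = ε / (r + R) = 3.79 / (0.161 + 2.96) = 1.214 A
P_int = I² r = (1.214)² × 0.161 = 0.2374 W

0.237 W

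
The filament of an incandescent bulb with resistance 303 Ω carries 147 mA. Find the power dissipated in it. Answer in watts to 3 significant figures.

6.55 W

Knowing I and R, the power is just I²R — no need to find V first.
P = (0.1470 A)² × 303 Ω = 6.548 W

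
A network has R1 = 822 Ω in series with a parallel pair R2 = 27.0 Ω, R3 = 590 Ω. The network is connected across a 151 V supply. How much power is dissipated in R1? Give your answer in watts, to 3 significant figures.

26.1 W

First combine the parallel branches into one equivalent R_p, then R1 + R_p is a series pair.
R_p = (27.0×590)/(27.0+590) = 25.82 Ω
R_total = 822 + 25.82 = 847.8 Ω
I = V / R_total = 151 / 847.8 = 0.1781 A
All the current flows through R1; use P = I²R.
P_R1 = (0.1781)² × 822 = 26.07 W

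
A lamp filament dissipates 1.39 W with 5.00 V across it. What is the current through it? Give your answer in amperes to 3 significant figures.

0.278 A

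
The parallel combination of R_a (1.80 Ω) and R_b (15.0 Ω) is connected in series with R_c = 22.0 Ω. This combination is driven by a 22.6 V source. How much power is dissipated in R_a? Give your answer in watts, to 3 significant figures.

1.32 W

Collapse the R_a‖R_b pair into one equivalent R_p; then R_p and R_c form a series string.
R_p = (1.80×15.0)/(1.80+15.0) = 1.607 Ω
R_total = R_p + 22.0 = 1.607 + 22.0 = 23.61 Ω
I = V / R_total = 22.6 / 23.61 = 0.9573 A
Voltage across the parallel pair: V_p = I × R_p = 0.9573 × 1.607 = 1.539 V
Use P = V²/R for R_a with V = V_p.
P_R_a = (1.539)² / 1.80 = 1.315 W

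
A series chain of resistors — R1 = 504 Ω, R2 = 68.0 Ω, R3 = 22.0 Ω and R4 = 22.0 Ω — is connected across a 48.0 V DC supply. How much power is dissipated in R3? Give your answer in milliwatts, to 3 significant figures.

134 mW

Series elements share the same current, so find I first, then use P = I²R.
R_total = 504 + 68.0 + 22.0 + 22.0 = 616.0 Ω
I = V / R_total = 48.0 / 616.0 = 0.07792 A
P_R3 = I² × R3 = (0.07792)² × 22.0 = 0.1336 W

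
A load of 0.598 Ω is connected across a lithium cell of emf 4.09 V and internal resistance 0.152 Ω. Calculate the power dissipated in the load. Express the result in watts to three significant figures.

With r and R in series, I = ε/(r+R); the load dissipates I²R.
I = ε / (r + R) = 4.09 / (0.152 + 0.598) = 5.453 A
P_load = I² R = (5.453)² × 0.598 = 17.78 W

17.8 W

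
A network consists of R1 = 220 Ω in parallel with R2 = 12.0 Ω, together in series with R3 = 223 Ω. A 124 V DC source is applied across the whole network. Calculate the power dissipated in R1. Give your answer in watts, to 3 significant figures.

0.165 W

Reduce the parallel combination to a single R_p; the circuit then becomes R_p in series with the remaining resistor.
R_p = (220×12.0)/(220+12.0) = 11.38 Ω
R_total = R_p + 223 = 11.38 + 223 = 234.4 Ω
I = V / R_total = 124 / 234.4 = 0.5291 A
Voltage across the parallel pair: V_p = I × R_p = 0.5291 × 11.38 = 6.020 V
R1 sits across V_p; its power is V_p²/R.
P_R1 = (6.020)² / 220 = 0.1647 W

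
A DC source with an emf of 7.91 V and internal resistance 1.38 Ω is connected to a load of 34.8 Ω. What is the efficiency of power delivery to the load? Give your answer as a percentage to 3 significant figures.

The source delivers εI, of which I²R reaches the load and I²r is lost; since I is common, η = R/(R+r).
η = R / (R + r) = 34.8 / (34.8 + 1.38) = 0.9619

96.2 %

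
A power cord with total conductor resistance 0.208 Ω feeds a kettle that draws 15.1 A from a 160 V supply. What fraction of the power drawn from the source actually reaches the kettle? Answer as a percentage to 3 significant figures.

The power cord carries the full 15.1 A.
P_line = I² R_line = (15.10)² × 0.208 = 47.43 W
P_source = V I = 160 × 15.10 = 2416 W; P_load = 2369 W
η = P_load / P_source = 2369 / 2416 = 0.9804

98.0 %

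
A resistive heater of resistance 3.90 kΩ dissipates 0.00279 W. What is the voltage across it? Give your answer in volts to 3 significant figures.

3.30 V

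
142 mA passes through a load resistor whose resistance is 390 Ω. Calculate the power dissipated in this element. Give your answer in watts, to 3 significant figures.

7.86 W

Current and resistance are given, so P = I²R is the direct form.
P = (0.1420 A)² × 390 Ω = 7.864 W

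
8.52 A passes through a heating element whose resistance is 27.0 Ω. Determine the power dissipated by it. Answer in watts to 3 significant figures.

1960 W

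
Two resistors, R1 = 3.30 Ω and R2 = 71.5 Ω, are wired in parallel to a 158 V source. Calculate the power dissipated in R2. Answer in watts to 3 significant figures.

349 W

Parallel branches share the same voltage; P = V²/R gives the branch power in one step.
P_R2 = V² / R2 = (158)² / 71.5 Ω = 349.1 W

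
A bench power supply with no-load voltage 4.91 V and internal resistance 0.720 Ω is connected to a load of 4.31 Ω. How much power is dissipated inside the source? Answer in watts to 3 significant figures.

The internal resistance carries the same current as the load; P_int = I²r.
I = ε / (r + R) = 4.91 / (0.720 + 4.31) = 0.9761 A
P_int = I² r = (0.9761)² × 0.720 = 0.6861 W

0.686 W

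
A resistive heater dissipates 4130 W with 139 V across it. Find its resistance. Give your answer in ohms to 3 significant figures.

Inverting the appropriate power form: R = V² / P.
R = (139)² / 4130 = 4.678 Ω

4.68 Ω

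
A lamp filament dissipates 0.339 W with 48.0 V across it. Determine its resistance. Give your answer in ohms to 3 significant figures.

6800 Ω

From P = V I = I²R = V²/R, with the two given quantities we get R = V² / P.
R = (48.0)² / 0.339 = 6796 Ω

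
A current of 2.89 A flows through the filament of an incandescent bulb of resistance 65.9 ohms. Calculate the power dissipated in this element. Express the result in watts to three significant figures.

The current through and the resistance of the element are both given; use P = I²R.
P = (2.890 A)² × 65.9 Ω = 550.4 W

550 W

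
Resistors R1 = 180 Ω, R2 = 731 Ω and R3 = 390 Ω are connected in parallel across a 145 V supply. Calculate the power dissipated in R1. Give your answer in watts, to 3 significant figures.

117 W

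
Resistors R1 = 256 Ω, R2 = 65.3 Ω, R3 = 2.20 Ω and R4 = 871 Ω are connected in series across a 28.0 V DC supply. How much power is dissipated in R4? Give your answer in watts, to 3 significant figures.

0.479 W

Series elements share the same current, so find I first, then use P = I²R.
R_total = 256 + 65.3 + 2.20 + 871 = 1194 Ω
I = V / R_total = 28.0 / 1194 = 0.02344 A
P_R4 = I² × R4 = (0.02344)² × 871 = 0.4786 W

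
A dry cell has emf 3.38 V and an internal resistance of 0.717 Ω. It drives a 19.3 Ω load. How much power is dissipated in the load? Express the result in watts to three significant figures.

0.550 W

With r and R in series, I = ε/(r+R); the load dissipates I²R.
I = ε / (r + R) = 3.38 / (0.717 + 19.3) = 0.1689 A
P_load = I² R = (0.1689)² × 19.3 = 0.5503 W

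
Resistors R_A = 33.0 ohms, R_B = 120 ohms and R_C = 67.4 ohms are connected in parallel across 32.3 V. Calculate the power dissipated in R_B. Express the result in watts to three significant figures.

Every branch has 32.3 V across it, so for R_B the power is simply V²/R.
P_R_B = V² / R_B = (32.3)² / 120 Ω = 8.694 W

8.69 W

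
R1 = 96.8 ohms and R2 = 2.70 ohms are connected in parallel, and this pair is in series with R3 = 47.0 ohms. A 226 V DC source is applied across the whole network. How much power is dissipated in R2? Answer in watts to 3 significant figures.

53.0 W

Reduce the parallel combination to a single R_p; the circuit then becomes R_p in series with the remaining resistor.
R_p = (96.8×2.70)/(96.8+2.70) = 2.627 Ω
R_total = R_p + 47.0 = 2.627 + 47.0 = 49.63 Ω
I = V / R_total = 226 / 49.63 = 4.554 A
Voltage across the parallel pair: V_p = I × R_p = 4.554 × 2.627 = 11.96 V
Use P = V²/R for R2 with V = V_p.
P_R2 = (11.96)² / 2.70 = 53.00 W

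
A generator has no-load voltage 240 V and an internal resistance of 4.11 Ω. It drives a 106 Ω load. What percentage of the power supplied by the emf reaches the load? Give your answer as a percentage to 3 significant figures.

Both r and R carry the same current, so the power split is just the resistance split: η = R/(R+r).
η = R / (R + r) = 106 / (106 + 4.11) = 0.9627

96.3 %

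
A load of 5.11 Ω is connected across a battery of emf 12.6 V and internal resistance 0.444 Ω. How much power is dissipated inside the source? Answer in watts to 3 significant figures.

2.29 W

The internal resistance carries the same current as the load; P_int = I²r.
I = ε / (r + R) = 12.6 / (0.444 + 5.11) = 2.269 A
P_int = I² r = (2.269)² × 0.444 = 2.285 W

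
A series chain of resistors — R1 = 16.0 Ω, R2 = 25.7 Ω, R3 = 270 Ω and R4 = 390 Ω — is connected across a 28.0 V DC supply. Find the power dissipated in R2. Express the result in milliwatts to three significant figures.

40.9 mW

Series elements share the same current, so find I first, then use P = I²R.
R_total = 16.0 + 25.7 + 270 + 390 = 701.7 Ω
I = V / R_total = 28.0 / 701.7 = 0.03990 A
P_R2 = I² × R2 = (0.03990)² × 25.7 = 0.04092 W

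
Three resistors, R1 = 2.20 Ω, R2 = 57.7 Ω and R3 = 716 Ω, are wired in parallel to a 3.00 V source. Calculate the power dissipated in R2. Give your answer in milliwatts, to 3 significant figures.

Every branch has 3.00 V across it, so for R2 the power is simply V²/R.
P_R2 = V² / R2 = (3.00)² / 57.7 Ω = 0.1560 W

156 mW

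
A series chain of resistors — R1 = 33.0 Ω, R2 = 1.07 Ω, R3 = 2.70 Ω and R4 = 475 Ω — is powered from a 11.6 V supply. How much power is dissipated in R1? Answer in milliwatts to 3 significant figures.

Every series element carries the same I. Get I from the total resistance, then P = I² × R1.
R_total = 33.0 + 1.07 + 2.70 + 475 = 511.8 Ω
I = V / R_total = 11.6 / 511.8 = 0.02267 A
P_R1 = I² × R1 = (0.02267)² × 33.0 = 0.01695 W

17.0 mW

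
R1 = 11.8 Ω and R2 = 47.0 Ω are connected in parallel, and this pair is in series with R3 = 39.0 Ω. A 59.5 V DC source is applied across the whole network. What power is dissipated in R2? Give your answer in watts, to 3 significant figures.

First find R_p for the parallel pair, then treat R_p + R3 as a series loop.
R_p = (11.8×47.0)/(11.8+47.0) = 9.432 Ω
R_total = R_p + 39.0 = 9.432 + 39.0 = 48.43 Ω
I = V / R_total = 59.5 / 48.43 = 1.229 A
Voltage across the parallel pair: V_p = I × R_p = 1.229 × 9.432 = 11.59 V
R2 sits across V_p; its power is V_p²/R.
P_R2 = (11.59)² / 47.0 = 2.857 W

2.86 W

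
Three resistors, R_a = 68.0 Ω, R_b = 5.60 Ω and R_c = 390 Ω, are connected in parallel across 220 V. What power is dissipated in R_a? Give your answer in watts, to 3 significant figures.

R_a sits directly across the source, so P = V²/R with V = 220 V.
P_R_a = V² / R_a = (220)² / 68.0 Ω = 711.8 W

712 W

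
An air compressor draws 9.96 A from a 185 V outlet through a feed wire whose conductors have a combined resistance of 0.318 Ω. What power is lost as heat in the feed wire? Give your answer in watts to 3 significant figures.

31.5 W

The feed wire is a series resistance carrying the load current; its dissipation is I²R_line.
The feed wire carries the full 9.96 A.
P_line = I² R_line = (9.960)² × 0.318 = 31.55 W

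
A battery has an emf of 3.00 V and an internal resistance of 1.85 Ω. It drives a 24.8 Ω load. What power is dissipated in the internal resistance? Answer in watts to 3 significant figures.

0.0234 W

Internal loss is I²r, with I set by the total series resistance r+R.
I = ε / (r + R) = 3.00 / (1.85 + 24.8) = 0.1126 A
P_int = I² r = (0.1126)² × 1.85 = 0.02344 W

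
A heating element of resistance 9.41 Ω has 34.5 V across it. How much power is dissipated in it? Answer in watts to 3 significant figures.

Voltage and resistance are given, so P = V²/R is the one-step route.
P = (34.5 V)² / 9.41 Ω = 126.5 W

126 W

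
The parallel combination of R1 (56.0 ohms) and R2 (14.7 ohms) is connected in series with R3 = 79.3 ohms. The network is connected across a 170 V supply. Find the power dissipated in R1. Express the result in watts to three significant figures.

Combine R1 and R2 into their parallel equivalent first, reducing the network to two series resistors.
R_p = (56.0×14.7)/(56.0+14.7) = 11.64 Ω
R_total = R_p + 79.3 = 11.64 + 79.3 = 90.94 Ω
I = V / R_total = 170 / 90.94 = 1.869 A
Voltage across the parallel pair: V_p = I × R_p = 1.869 × 11.64 = 21.77 V
Use P = V²/R for R1 with V = V_p.
P_R1 = (21.77)² / 56.0 = 8.459 W

8.46 W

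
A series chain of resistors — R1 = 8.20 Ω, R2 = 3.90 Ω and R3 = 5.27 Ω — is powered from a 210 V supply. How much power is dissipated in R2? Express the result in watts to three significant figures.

570 W

Since the resistors are in series they all carry the loop current I = V/R_total; the power in any one is I²R.
R_total = 8.20 + 3.90 + 5.27 = 17.37 Ω
I = V / R_total = 210 / 17.37 = 12.09 A
P_R2 = I² × R2 = (12.09)² × 3.90 = 570.0 W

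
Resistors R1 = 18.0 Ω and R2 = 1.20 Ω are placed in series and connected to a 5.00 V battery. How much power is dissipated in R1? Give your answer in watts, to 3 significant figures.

Every series element carries the same I. Get I from the total resistance, then P = I² × R1.
R_total = 18.0 + 1.20 = 19.20 Ω
I = V / R_total = 5.00 / 19.20 = 0.2604 A
P_R1 = I² × R1 = (0.2604)² × 18.0 = 1.221 W

1.22 W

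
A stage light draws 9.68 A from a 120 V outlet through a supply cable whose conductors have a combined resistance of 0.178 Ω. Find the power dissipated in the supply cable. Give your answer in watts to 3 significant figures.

The supply cable and load are in series, so the same current flows in both; the loss is I²R_line.
The supply cable carries the full 9.68 A.
P_line = I² R_line = (9.680)² × 0.178 = 16.68 W

16.7 W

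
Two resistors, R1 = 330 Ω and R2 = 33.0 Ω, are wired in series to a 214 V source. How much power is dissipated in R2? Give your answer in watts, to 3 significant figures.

In a series string the same current flows through every resistor — find that current, then P = I²R for the one we want.
R_total = 330 + 33.0 = 363.0 Ω
I = V / R_total = 214 / 363.0 = 0.5895 A
P_R2 = I² × R2 = (0.5895)² × 33.0 = 11.47 W

11.5 W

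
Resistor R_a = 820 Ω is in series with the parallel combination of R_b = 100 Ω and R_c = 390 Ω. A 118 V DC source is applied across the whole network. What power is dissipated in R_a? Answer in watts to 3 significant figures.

First combine the parallel branches into one equivalent R_p, then R_a + R_p is a series pair.
R_p = (100×390)/(100+390) = 79.59 Ω
R_total = 820 + 79.59 = 899.6 Ω
I = V / R_total = 118 / 899.6 = 0.1312 A
All the current flows through R_a; use P = I²R.
P_R_a = (0.1312)² × 820 = 14.11 W

14.1 W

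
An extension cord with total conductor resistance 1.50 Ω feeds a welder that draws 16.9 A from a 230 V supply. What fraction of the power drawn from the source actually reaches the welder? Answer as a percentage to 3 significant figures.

89.0 %

The extension cord carries the full 16.9 A.
P_line = I² R_line = (16.90)² × 1.50 = 428.4 W
P_source = V I = 230 × 16.90 = 3887 W; P_load = 3459 W
η = P_load / P_source = 3459 / 3887 = 0.8898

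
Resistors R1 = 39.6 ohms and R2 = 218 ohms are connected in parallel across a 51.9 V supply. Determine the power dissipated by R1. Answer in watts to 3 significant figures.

Each parallel branch sees the full supply voltage, so P = V²/R applies directly to the target branch.
P_R1 = V² / R1 = (51.9)² / 39.6 Ω = 68.02 W

68.0 W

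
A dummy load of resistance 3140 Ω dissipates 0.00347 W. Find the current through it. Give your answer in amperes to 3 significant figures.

From P = V I = I²R = V²/R, with the two given quantities we get I = √(P / R).
I = √(0.00347 / 3140) = 0.001051 A

0.00105 A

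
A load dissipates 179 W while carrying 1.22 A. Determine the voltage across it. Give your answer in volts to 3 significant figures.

Inverting the appropriate power form: V = P / I.
V = 179 / 1.220 = 146.7 V

147 V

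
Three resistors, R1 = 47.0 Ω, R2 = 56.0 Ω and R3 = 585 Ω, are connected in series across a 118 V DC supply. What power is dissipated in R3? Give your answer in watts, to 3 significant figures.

Every series element carries the same I. Get I from the total resistance, then P = I² × R3.
R_total = 47.0 + 56.0 + 585 = 688.0 Ω
I = V / R_total = 118 / 688.0 = 0.1715 A
P_R3 = I² × R3 = (0.1715)² × 585 = 17.21 W

17.2 W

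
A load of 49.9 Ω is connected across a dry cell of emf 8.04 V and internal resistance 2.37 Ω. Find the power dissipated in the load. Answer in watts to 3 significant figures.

1.18 W

With r and R in series, I = ε/(r+R); the load dissipates I²R.
I = ε / (r + R) = 8.04 / (2.37 + 49.9) = 0.1538 A
P_load = I² R = (0.1538)² × 49.9 = 1.181 W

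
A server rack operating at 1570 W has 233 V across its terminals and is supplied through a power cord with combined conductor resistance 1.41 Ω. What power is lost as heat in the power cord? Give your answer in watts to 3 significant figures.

The power cord is a series resistance carrying the load current; its dissipation is I²R_line.
I = P / V = 1570 / 233 = 6.738 A through the power cord.
P_line = I² R_line = (6.738)² × 1.41 = 64.02 W

64.0 W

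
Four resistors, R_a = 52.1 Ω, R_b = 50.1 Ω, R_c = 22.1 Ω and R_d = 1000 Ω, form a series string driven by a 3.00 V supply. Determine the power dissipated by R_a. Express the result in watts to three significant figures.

Series elements share the same current, so find I first, then use P = I²R.
R_total = 52.1 + 50.1 + 22.1 + 1000 = 1124 Ω
I = V / R_total = 3.00 / 1124 = 0.002668 A
P_R_a = I² × R_a = (0.002668)² × 52.1 = 0.0003710 W

0.000371 W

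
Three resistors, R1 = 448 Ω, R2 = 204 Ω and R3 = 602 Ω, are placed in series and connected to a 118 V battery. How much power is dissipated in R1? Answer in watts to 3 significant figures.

The current is common to all series resistors; compute it, then apply P = I²R for the target.
R_total = 448 + 204 + 602 = 1254 Ω
I = V / R_total = 118 / 1254 = 0.09410 A
P_R1 = I² × R1 = (0.09410)² × 448 = 3.967 W

3.97 W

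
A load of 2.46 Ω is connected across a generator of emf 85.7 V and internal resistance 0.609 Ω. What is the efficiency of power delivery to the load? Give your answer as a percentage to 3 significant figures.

The source delivers εI, of which I²R reaches the load and I²r is lost; since I is common, η = R/(R+r).
η = R / (R + r) = 2.46 / (2.46 + 0.609) = 0.8016

80.2 %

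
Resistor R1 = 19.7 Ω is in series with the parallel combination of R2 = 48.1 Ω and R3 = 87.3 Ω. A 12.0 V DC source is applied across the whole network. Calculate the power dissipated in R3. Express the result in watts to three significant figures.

Replace R2 and R3 with their parallel equivalent so the circuit becomes R1 in series with R_p.
R_p = (48.1×87.3)/(48.1+87.3) = 31.01 Ω
R_total = 19.7 + 31.01 = 50.71 Ω
I = V / R_total = 12.0 / 50.71 = 0.2366 A
Voltage across the parallel pair: V_p = I × R_p = 0.2366 × 31.01 = 7.338 V
R3 is across V_p, so use P = V²/R for that branch.
P_R3 = (7.338)² / 87.3 = 0.6169 W

0.617 W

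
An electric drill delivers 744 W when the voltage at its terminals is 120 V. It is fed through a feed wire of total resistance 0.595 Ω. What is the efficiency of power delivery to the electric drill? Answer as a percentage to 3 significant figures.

97.0 %

I = P / V = 744 / 120 = 6.200 A through the feed wire.
P_line = I² R_line = (6.200)² × 0.595 = 22.87 W
P_source = P_load + P_line = 744.0 + 22.87 = 766.9 W
η = P_load / P_source = 744.0 / 766.9 = 0.9702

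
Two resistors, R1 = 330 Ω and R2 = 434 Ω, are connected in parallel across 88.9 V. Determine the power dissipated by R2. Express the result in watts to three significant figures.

18.2 W

Parallel branches share the same voltage; P = V²/R gives the branch power in one step.
P_R2 = V² / R2 = (88.9)² / 434 Ω = 18.21 W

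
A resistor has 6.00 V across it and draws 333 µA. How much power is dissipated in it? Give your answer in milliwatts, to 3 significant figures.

2.00 mW

With V and I both given, power follows immediately from P = V I.
P = 6.00 V × 0.0003330 A = 0.001998 W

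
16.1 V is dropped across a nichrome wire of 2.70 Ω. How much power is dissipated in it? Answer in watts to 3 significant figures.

96.0 W

With V across and R both known, P = V²/R gives the dissipation directly.
P = (16.1 V)² / 2.70 Ω = 96.00 W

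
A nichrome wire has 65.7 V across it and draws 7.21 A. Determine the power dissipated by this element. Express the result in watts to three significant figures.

474 W

Both the voltage across and the current through the element are known, so P = V I applies directly.
P = 65.7 V × 7.210 A = 473.7 W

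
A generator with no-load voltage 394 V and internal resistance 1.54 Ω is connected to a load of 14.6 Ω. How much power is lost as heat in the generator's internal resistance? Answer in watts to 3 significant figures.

The internal resistance carries the same current as the load; P_int = I²r.
I = ε / (r + R) = 394 / (1.54 + 14.6) = 24.41 A
P_int = I² r = (24.41)² × 1.54 = 917.7 W

918 W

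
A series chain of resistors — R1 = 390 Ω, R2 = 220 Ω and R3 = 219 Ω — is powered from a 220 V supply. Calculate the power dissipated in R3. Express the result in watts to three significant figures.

15.4 W

The current is common to all series resistors; compute it, then apply P = I²R for the target.
R_total = 390 + 220 + 219 = 829.0 Ω
I = V / R_total = 220 / 829.0 = 0.2654 A
P_R3 = I² × R3 = (0.2654)² × 219 = 15.42 W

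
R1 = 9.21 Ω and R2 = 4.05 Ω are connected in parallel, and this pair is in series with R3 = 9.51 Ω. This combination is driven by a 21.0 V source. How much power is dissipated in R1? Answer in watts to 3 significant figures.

2.50 W

Collapse the R1‖R2 pair into one equivalent R_p; then R_p and R3 form a series string.
R_p = (9.21×4.05)/(9.21+4.05) = 2.813 Ω
R_total = R_p + 9.51 = 2.813 + 9.51 = 12.32 Ω
I = V / R_total = 21.0 / 12.32 = 1.704 A
Voltage across the parallel pair: V_p = I × R_p = 1.704 × 2.813 = 4.794 V
Use P = V²/R for R1 with V = V_p.
P_R1 = (4.794)² / 9.21 = 2.495 W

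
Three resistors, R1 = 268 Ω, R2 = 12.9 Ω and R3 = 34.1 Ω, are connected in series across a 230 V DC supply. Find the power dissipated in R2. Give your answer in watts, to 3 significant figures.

Series elements share the same current, so find I first, then use P = I²R.
R_total = 268 + 12.9 + 34.1 = 315.0 Ω
I = V / R_total = 230 / 315.0 = 0.7302 A
P_R2 = I² × R2 = (0.7302)² × 12.9 = 6.877 W

6.88 W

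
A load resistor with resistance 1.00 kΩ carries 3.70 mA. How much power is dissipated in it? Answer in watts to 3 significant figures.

0.0137 W

Knowing I and R, the power is just I²R — no need to find V first.
P = (0.003700 A)² × 1000 Ω = 0.01369 W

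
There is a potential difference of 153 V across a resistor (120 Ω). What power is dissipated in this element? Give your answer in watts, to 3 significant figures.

195 W

V and R are stated; P = V²/R avoids computing the current.
P = (153 V)² / 120 Ω = 195.1 W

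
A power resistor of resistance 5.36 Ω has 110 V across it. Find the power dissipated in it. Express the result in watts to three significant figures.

2260 W

We know the drop across the element and its resistance — P = V²/R, one step.
P = (110 V)² / 5.36 Ω = 2257 W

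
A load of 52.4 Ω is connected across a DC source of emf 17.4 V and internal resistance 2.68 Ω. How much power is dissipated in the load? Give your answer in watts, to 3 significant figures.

5.23 W

Load and internal resistance form a series loop — compute the loop current, then the load power via I²R.
I = ε / (r + R) = 17.4 / (2.68 + 52.4) = 0.3159 A
P_load = I² R = (0.3159)² × 52.4 = 5.229 W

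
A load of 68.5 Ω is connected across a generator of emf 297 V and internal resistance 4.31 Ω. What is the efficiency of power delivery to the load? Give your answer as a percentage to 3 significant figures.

94.1 %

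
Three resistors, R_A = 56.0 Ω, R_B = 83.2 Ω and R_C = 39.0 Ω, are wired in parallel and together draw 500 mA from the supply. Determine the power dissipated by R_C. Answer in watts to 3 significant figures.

Only the total current is stated, so first find the parallel equivalent to get the voltage across the combination.
1/R_eq = 1/56.0 + 1/83.2 + 1/39.0 ⇒ R_eq = 18.01 Ω
V = I_total × R_eq = 0.5000 × 18.01 = 9.006 V
P_R_C = V² / R_C = (9.006)² / 39.0 = 2.080 W

2.08 W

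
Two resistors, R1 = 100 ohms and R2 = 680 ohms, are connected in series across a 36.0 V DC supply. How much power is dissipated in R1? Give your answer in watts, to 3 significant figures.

In a series string the same current flows through every resistor — find that current, then P = I²R for the one we want.
R_total = 100 + 680 = 780.0 Ω
I = V / R_total = 36.0 / 780.0 = 0.04615 A
P_R1 = I² × R1 = (0.04615)² × 100 = 0.2130 W

0.213 W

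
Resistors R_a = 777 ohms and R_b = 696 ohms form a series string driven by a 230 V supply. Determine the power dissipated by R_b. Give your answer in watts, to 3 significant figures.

Series elements share the same current, so find I first, then use P = I²R.
R_total = 777 + 696 = 1473 Ω
I = V / R_total = 230 / 1473 = 0.1561 A
P_R_b = I² × R_b = (0.1561)² × 696 = 16.97 W

17.0 W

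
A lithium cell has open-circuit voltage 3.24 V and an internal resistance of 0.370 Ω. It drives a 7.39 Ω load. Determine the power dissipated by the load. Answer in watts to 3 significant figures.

1.29 W

The internal resistance and the load are in series, so the same I flows through both; get I from ε/(r+R), then I²R for the load.
I = ε / (r + R) = 3.24 / (0.370 + 7.39) = 0.4175 A
P_load = I² R = (0.4175)² × 7.39 = 1.288 W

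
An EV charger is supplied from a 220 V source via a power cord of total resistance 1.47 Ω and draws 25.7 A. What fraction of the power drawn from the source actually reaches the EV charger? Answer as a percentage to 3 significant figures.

82.8 %

The power cord carries the full 25.7 A.
P_line = I² R_line = (25.70)² × 1.47 = 970.9 W
P_source = V I = 220 × 25.70 = 5654 W; P_load = 4683 W
η = P_load / P_source = 4683 / 5654 = 0.8283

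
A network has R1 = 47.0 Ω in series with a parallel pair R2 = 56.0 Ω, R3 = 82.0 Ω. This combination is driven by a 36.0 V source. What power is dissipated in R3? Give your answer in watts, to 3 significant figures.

Reduce the parallel pair to R_p first; the network is then a simple series string.
R_p = (56.0×82.0)/(56.0+82.0) = 33.28 Ω
R_total = 47.0 + 33.28 = 80.28 Ω
I = V / R_total = 36.0 / 80.28 = 0.4485 A
Voltage across the parallel pair: V_p = I × R_p = 0.4485 × 33.28 = 14.92 V
With V_p across R3, its power is V_p²/R3.
P_R3 = (14.92)² / 82.0 = 2.716 W

2.72 W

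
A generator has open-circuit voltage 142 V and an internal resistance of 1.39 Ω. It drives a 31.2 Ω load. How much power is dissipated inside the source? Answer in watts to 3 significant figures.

26.4 W

r is in series with the load, so it carries the full circuit current — the loss in it is I²r.
I = ε / (r + R) = 142 / (1.39 + 31.2) = 4.357 A
P_int = I² r = (4.357)² × 1.39 = 26.39 W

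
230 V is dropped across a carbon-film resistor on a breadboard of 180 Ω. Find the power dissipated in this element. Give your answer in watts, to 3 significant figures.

294 W

V and R are stated; P = V²/R avoids computing the current.
P = (230 V)² / 180 Ω = 293.9 W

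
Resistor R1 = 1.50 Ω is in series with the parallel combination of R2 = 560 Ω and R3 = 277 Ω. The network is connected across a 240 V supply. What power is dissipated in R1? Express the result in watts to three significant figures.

2.48 W

First combine the parallel branches into one equivalent R_p, then R1 + R_p is a series pair.
R_p = (560×277)/(560+277) = 185.3 Ω
R_total = 1.50 + 185.3 = 186.8 Ω
I = V / R_total = 240 / 186.8 = 1.285 A
The full supply current passes through R1: P = I²R.
P_R1 = (1.285)² × 1.50 = 2.475 W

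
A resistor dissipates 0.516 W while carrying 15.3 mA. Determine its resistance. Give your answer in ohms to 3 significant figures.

2200 Ω

The two known quantities fix the third via R = P / I².
R = 0.516 / (0.01530)² = 2204 Ω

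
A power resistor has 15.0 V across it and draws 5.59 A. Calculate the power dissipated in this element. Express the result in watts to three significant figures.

Both the voltage across and the current through the element are known, so P = V I applies directly.
P = 15.0 V × 5.590 A = 83.85 W

83.8 W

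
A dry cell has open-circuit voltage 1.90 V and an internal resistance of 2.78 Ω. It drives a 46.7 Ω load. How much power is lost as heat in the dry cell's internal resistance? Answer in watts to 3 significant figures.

0.00410 W

The source's internal resistance is just another series element carrying I; its dissipation is I²r.
I = ε / (r + R) = 1.90 / (2.78 + 46.7) = 0.03840 A
P_int = I² r = (0.03840)² × 2.78 = 0.004099 W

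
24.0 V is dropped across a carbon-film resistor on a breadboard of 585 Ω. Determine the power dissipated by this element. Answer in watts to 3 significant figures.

With V across and R both known, P = V²/R gives the dissipation directly.
P = (24.0 V)² / 585 Ω = 0.9846 W

0.985 W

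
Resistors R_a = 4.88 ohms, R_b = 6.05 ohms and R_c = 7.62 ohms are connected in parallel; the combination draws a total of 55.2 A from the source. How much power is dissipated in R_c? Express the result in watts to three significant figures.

1590 W

Only the total current is stated, so first find the parallel equivalent to get the voltage across the combination.
1/R_eq = 1/4.88 + 1/6.05 + 1/7.62 ⇒ R_eq = 1.994 Ω
V = I_total × R_eq = 55.20 × 1.994 = 110.1 V
P_R_c = V² / R_c = (110.1)² / 7.62 = 1590 W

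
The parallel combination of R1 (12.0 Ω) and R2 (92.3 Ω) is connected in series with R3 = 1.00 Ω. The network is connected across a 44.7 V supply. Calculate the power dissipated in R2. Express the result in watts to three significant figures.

First find R_p for the parallel pair, then treat R_p + R3 as a series loop.
R_p = (12.0×92.3)/(12.0+92.3) = 10.62 Ω
R_total = R_p + 1.00 = 10.62 + 1.00 = 11.62 Ω
I = V / R_total = 44.7 / 11.62 = 3.847 A
Voltage across the parallel pair: V_p = I × R_p = 3.847 × 10.62 = 40.85 V
Use P = V²/R for R2 with V = V_p.
P_R2 = (40.85)² / 92.3 = 18.08 W

18.1 W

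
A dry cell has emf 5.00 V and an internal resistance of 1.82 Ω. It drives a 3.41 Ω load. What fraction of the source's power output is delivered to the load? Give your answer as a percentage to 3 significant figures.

65.2 %

The source delivers εI, of which I²R reaches the load and I²r is lost; since I is common, η = R/(R+r).
η = R / (R + r) = 3.41 / (3.41 + 1.82) = 0.6520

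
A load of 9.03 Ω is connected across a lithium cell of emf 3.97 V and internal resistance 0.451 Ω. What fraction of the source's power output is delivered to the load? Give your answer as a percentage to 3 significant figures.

The source delivers εI, of which I²R reaches the load and I²r is lost; since I is common, η = R/(R+r).
η = R / (R + r) = 9.03 / (9.03 + 0.451) = 0.9524

95.2 %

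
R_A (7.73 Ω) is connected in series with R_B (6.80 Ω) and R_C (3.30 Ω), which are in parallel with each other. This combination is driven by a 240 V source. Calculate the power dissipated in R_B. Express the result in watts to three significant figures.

422 W

Replace R_B and R_C with their parallel equivalent so the circuit becomes R_A in series with R_p.
R_p = (6.80×3.30)/(6.80+3.30) = 2.222 Ω
R_total = 7.73 + 2.222 = 9.952 Ω
I = V / R_total = 240 / 9.952 = 24.12 A
Voltage across the parallel pair: V_p = I × R_p = 24.12 × 2.222 = 53.58 V
R_B is across V_p, so use P = V²/R for that branch.
P_R_B = (53.58)² / 6.80 = 422.2 W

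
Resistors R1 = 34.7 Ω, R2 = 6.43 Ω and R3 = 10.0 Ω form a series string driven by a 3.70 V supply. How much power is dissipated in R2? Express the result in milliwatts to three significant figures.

The current is common to all series resistors; compute it, then apply P = I²R for the target.
R_total = 34.7 + 6.43 + 10.0 = 51.13 Ω
I = V / R_total = 3.70 / 51.13 = 0.07236 A
P_R2 = I² × R2 = (0.07236)² × 6.43 = 0.03367 W

33.7 mW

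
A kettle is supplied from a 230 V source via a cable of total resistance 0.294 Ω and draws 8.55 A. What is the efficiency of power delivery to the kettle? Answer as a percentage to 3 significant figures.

98.9 %

The cable carries the full 8.55 A.
P_line = I² R_line = (8.550)² × 0.294 = 21.49 W
P_source = V I = 230 × 8.550 = 1967 W; P_load = 1945 W
η = P_load / P_source = 1945 / 1967 = 0.9891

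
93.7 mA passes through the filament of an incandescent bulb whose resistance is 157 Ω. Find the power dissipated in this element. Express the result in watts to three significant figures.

With I and R stated, P = I²R applies in one step.
P = (0.09370 A)² × 157 Ω = 1.378 W

1.38 W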